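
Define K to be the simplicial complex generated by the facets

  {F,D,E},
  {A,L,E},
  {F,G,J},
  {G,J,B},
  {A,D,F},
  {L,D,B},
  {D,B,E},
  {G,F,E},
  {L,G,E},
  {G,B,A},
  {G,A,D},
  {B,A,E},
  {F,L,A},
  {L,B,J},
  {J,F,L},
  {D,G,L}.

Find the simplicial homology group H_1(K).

Order the vertices as A < B < D < E < F < G < J < L. Listing each simplex with vertices in this order, K has dimension 2 with simplices:

  0-simplices (8): A, B, D, E, F, G, J, L
  1-simplices (24): AB, AD, AE, AF, AG, AL, BD, BE, BG, BJ, BL, DE, DF, DG, DL, EF, EG, EL, FG, FJ, FL, GJ, GL, JL
  2-simplices (16): ABE, ABG, ADF, ADG, AEL, AFL, BDE, BDL, BGJ, BJL, DEF, DGL, EFG, EGL, FGJ, FJL

Hence C_0 ≅ Z^8, C_1 ≅ Z^24, C_2 ≅ Z^16.

∂_1: C_1 → C_0 sends each edge [p,q] (with p < q) to q − p. For instance
  ∂FL = L − F.
As a 8×24 matrix over Z this has rank 7, with invariant factors (1,1,1,1,1,1,1).

Boundary ∂_2: C_2 → C_1 maps a triangle to the signed sum of its edges. For instance
  ∂EGL = GL − EL + EG,
  ∂FJL = JL − FL + FJ.
As a 24×16 matrix over Z this has rank 15, with invariant factors (1,1,1,1,1,1,1,1,1,1,1,1,1,1,1).

From H_k ≅ ker(∂_k) / im(∂_{k+1}) we obtain:

  H_1: rank ker ∂_1 − rank ∂_2 = (24 − 7) − 15 = 2, and the invariant factors of ∂_2 are all 1, so H_1 ≅ Z^2.

(K is a triangulation of the torus T^2.)

H_1 = Z^2.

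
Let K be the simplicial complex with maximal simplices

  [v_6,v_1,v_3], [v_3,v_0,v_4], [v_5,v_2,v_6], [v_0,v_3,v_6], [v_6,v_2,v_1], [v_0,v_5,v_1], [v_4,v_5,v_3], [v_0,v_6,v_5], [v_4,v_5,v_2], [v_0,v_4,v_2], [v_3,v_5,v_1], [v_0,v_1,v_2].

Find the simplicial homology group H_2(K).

H_2 ≅ 0.

We work with the vertex ordering v_0 < v_1 < v_2 < v_3 < v_4 < v_5 < v_6. The simplices of K, each written with vertices in increasing order, are:

  0-simplices (7): [v_0], [v_1], [v_2], [v_3], [v_4], [v_5], [v_6]
  1-simplices (18): (18 of them)
  2-simplices (12): (12 of them)

giving chain groups C_0 ≅ Z^7, C_1 ≅ Z^18, C_2 ≅ Z^12.

The boundary map ∂_1: C_1 → C_0 is given by ∂[p,q] = [q] − [p]. For instance
  ∂[v_4,v_5] = [v_5] − [v_4].
As a 7×18 matrix over Z this has rank 6, with invariant factors (1,1,1,1,1,1).

The boundary map ∂_2: C_2 → C_1 acts by ∂[p,q,r] = [q,r] − [p,r] + [p,q]. For instance
  ∂[v_0,v_1,v_5] = [v_1,v_5] − [v_0,v_5] + [v_0,v_1],
  ∂[v_0,v_3,v_6] = [v_3,v_6] − [v_0,v_6] + [v_0,v_3].
As a 18×12 matrix over Z this has rank 12, with invariant factors (1,1,1,1,1,1,1,1,1,1,1,2).

Reading off H_k = ker ∂_k / im ∂_{k+1}:

  H_2: rank ker ∂_2 − rank ∂_3 = (12 − 12) − 0 = 0, and there is no ∂_3, so H_2 ≅ 0.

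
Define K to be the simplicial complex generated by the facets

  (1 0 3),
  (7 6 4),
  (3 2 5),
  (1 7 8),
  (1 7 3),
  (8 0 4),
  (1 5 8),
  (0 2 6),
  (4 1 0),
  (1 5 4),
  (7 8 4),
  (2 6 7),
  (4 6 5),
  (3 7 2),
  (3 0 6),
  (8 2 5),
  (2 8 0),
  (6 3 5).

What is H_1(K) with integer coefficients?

Fix the vertex order 0 < 1 < 2 < 3 < 4 < 5 < 6 < 7 < 8 and write every simplex with vertices in increasing order. Then dim K = 2 and the simplices of K are:

  0-simplices (9): [0], [1], [2], [3], [4], [5], [6], [7], [8]
  1-simplices (27): (27 of them)
  2-simplices (18): [0,1,3], [0,1,4], [0,2,6], [0,2,8], [0,3,6], [0,4,8], [1,3,7], [1,4,5], [1,5,8], [1,7,8], [2,3,5], [2,3,7], [2,5,8], [2,6,7], [3,5,6], [4,5,6], [4,6,7], [4,7,8]

giving chain groups C_0 ≅ Z^9, C_1 ≅ Z^27, C_2 ≅ Z^18.

∂_1: C_1 → C_0 maps an edge to its endpoints' difference, ∂[p,q] = q − p.
The resulting 9×27 matrix has rank 8, and its Smith normal form has invariant factors (1,1,1,1,1,1,1,1).

∂_2: C_2 → C_1 sends each 2-simplex [p,q,r] to [q,r] − [p,r] + [p,q]. For instance
  ∂[0,2,8] = [2,8] − [0,8] + [0,2],
  ∂[2,5,8] = [5,8] − [2,8] + [2,5].
The 27×18 boundary matrix has rank 18 and Smith normal form diag(1,1,1,1,1,1,1,1,1,1,1,1,1,1,1,1,1,2).

Reading off H_k = ker ∂_k / im ∂_{k+1}:

  H_1: rank ker ∂_1 − rank ∂_2 = (27 − 8) − 18 = 1, and ∂_2 has invariant factor 2 > 1, so H_1 ≅ Z ⊕ Z/2Z.

H_1 ≅ Z ⊕ Z/2Z.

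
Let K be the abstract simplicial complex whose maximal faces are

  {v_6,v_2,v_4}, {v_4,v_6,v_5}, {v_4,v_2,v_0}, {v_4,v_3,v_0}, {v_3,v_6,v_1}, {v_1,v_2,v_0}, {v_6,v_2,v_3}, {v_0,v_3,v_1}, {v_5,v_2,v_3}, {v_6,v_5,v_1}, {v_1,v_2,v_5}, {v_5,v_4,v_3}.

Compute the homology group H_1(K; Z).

H_1 ≅ Z/2.

Order the vertices as v_0 < v_1 < v_2 < v_3 < v_4 < v_5 < v_6. Listing each simplex with vertices in this order, K has dimension 2 with simplices:

  0-simplices (7): [v_0], [v_1], [v_2], [v_3], [v_4], [v_5], [v_6]
  1-simplices (18): (18 of them)
  2-simplices (12): (12 of them)

giving chain groups C_0 ≅ Z^7, C_1 ≅ Z^18, C_2 ≅ Z^12.

∂_1: C_1 → C_0 is given by ∂[p,q] = [q] − [p]. For instance
  ∂[v_3,v_4] = [v_4] − [v_3].
As a 7×18 matrix over Z this has rank 6, with invariant factors (1,1,1,1,1,1).

∂_2: C_2 → C_1 acts by ∂[p,q,r] = [q,r] − [p,r] + [p,q]. For instance
  ∂[v_0,v_2,v_4] = [v_2,v_4] − [v_0,v_4] + [v_0,v_2],
  ∂[v_1,v_2,v_5] = [v_2,v_5] − [v_1,v_5] + [v_1,v_2].
This gives a 18×12 integer matrix of rank 12; reducing to Smith normal form yields diagonal entries (1,1,1,1,1,1,1,1,1,1,1,2).

Reading off H_k = ker ∂_k / im ∂_{k+1}:

  H_1: rank ker ∂_1 − rank ∂_2 = (18 − 6) − 12 = 0, and ∂_2 has invariant factor 2 > 1, so H_1 ≅ Z/2.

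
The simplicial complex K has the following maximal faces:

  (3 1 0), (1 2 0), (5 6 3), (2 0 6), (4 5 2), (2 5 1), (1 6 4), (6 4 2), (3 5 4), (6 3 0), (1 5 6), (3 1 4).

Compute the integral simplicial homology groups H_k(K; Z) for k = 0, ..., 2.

Take the total order 0 < 1 < 2 < 3 < 4 < 5 < 6 on the vertex set. Then K (dimension 2) consists of the simplices:

  0-simplices (7): [0], [1], [2], [3], [4], [5], [6]
  1-simplices (18): [0,1], [0,2], [0,3], [0,6], [1,2], [1,3], [1,4], [1,5], [1,6], [2,4], [2,5], [2,6], [3,4], [3,5], [3,6], [4,5], [4,6], [5,6]
  2-simplices (12): [0,1,2], [0,1,3], [0,2,6], [0,3,6], [1,2,5], [1,3,4], [1,4,6], [1,5,6], [2,4,5], [2,4,6], [3,4,5], [3,5,6]

so the chain groups are C_0 ≅ Z^7, C_1 ≅ Z^18, C_2 ≅ Z^12.

Boundary ∂_1: C_1 → C_0 sends each edge [p,q] (with p < q) to q − p. For instance
  ∂[0,1] = [1] − [0].
As a 7×18 matrix over Z this has rank 6, with invariant factors (1,1,1,1,1,1).

∂_2: C_2 → C_1 sends each 2-simplex [p,q,r] to [q,r] − [p,r] + [p,q]. For instance
  ∂[0,1,3] = [1,3] − [0,3] + [0,1],
  ∂[2,4,6] = [4,6] − [2,6] + [2,4].
The 18×12 boundary matrix has rank 12 and Smith normal form diag(1,1,1,1,1,1,1,1,1,1,1,2).

Reading off H_k = ker ∂_k / im ∂_{k+1}:

  H_0: rank C_0 − rank ∂_1 = 7 − 6 = 1, and the invariant factors of ∂_1 are all 1, so H_0 = Z.
  H_1: rank ker ∂_1 − rank ∂_2 = (18 − 6) − 12 = 0, and ∂_2 has invariant factor 2 > 1, so H_1 = Z/2.
  H_2: rank ker ∂_2 − rank ∂_3 = (12 − 12) − 0 = 0, and there is no ∂_3, so H_2 = 0.

H_0 ≅ Z,  H_1 ≅ Z/2,  H_2 = 0.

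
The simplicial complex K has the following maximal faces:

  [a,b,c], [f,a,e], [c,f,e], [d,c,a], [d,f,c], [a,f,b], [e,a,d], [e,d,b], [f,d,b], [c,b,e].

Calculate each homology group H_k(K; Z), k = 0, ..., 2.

H_0 = Z,  H_1 = Z/2Z,  H_2 = 0.

K has 6 vertices, 15 edges, 10 triangles.
rank ∂_0 = 0, rank ∂_1 = 5 ⇒ b_0 = 6 − 0 − 5 = 1; all invariant factors of ∂_1 are 1 so no torsion. So H_0 ≅ Z.
rank ∂_1 = 5, rank ∂_2 = 10 ⇒ b_1 = 15 − 5 − 10 = 0; ∂_2 has invariant factor(s) [2] giving torsion. So H_1 ≅ Z/2Z.
rank ∂_2 = 10, rank ∂_3 = 0 ⇒ b_2 = 10 − 10 − 0 = 0. So H_2 ≅ 0.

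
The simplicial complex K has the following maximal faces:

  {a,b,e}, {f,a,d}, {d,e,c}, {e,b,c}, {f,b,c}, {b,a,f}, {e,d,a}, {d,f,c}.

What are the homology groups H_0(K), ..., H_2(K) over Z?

K has 6 vertices, 12 edges, 8 triangles.
rank ∂_0 = 0, rank ∂_1 = 5 ⇒ b_0 = 6 − 0 − 5 = 1; all invariant factors of ∂_1 are 1 so no torsion. So H_0 = Z.
rank ∂_1 = 5, rank ∂_2 = 7 ⇒ b_1 = 12 − 5 − 7 = 0; all invariant factors of ∂_2 are 1 so no torsion. So H_1 = 0.
rank ∂_2 = 7, rank ∂_3 = 0 ⇒ b_2 = 8 − 7 − 0 = 1. So H_2 = Z.

H_0 = Z,  H_1 = 0,  H_2 = Z.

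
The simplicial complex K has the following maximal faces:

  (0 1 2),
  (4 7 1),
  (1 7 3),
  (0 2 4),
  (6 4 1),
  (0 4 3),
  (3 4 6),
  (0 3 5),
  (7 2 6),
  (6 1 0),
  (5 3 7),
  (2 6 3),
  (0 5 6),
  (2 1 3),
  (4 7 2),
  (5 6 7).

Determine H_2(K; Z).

H_2 ≅ Z.

We work with the vertex ordering 0 < 1 < 2 < 3 < 4 < 5 < 6 < 7. The simplices of K, each written with vertices in increasing order, are:

  0-simplices (8): [0], [1], [2], [3], [4], [5], [6], [7]
  1-simplices (24): (24 of them)
  2-simplices (16): [0,1,2], [0,1,6], [0,2,4], [0,3,4], [0,3,5], [0,5,6], [1,2,3], [1,3,7], [1,4,6], [1,4,7], [2,3,6], [2,4,7], [2,6,7], [3,4,6], [3,5,7], [5,6,7]

so the chain groups are C_0 ≅ Z^8, C_1 ≅ Z^24, C_2 ≅ Z^16.

∂_1: C_1 → C_0 sends each edge [p,q] (with p < q) to q − p.
As a 8×24 matrix over Z this has rank 7, with invariant factors (1,1,1,1,1,1,1).

Boundary ∂_2: C_2 → C_1 acts by ∂[p,q,r] = [q,r] − [p,r] + [p,q]. For instance
  ∂[1,3,7] = [3,7] − [1,7] + [1,3],
  ∂[0,1,6] = [1,6] − [0,6] + [0,1].
The resulting 24×16 matrix has rank 15, and its Smith normal form has invariant factors (1,1,1,1,1,1,1,1,1,1,1,1,1,1,1).

Computing H_k = (kernel of ∂_k) / (image of ∂_{k+1}):

  H_2: rank ker ∂_2 − rank ∂_3 = (16 − 15) − 0 = 1, and there is no ∂_3, so H_2 = Z.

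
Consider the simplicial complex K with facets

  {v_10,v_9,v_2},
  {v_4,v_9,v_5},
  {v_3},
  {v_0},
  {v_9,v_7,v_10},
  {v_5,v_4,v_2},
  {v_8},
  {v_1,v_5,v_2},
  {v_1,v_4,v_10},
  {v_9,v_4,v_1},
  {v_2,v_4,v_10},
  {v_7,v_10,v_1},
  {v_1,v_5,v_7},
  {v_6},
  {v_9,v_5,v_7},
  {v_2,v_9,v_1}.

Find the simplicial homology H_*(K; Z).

K has 11 vertices, 18 edges, 12 triangles.
rank ∂_0 = 0, rank ∂_1 = 6 ⇒ b_0 = 11 − 0 − 6 = 5; all invariant factors of ∂_1 are 1 so no torsion. So H_0 = Z^5.
rank ∂_1 = 6, rank ∂_2 = 12 ⇒ b_1 = 18 − 6 − 12 = 0; ∂_2 has invariant factor(s) [2] giving torsion. So H_1 = Z/2.
rank ∂_2 = 12, rank ∂_3 = 0 ⇒ b_2 = 12 − 12 − 0 = 0. So H_2 = 0.

H_0 ≅ Z^5,  H_1 ≅ Z/2,  H_2 = 0.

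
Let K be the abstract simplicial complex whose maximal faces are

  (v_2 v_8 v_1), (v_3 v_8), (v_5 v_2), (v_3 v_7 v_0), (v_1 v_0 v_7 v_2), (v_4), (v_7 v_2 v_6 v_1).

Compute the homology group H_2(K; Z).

Order the vertices as v_0 < v_1 < v_2 < v_3 < v_4 < v_5 < v_6 < v_7 < v_8. Listing each simplex with vertices in this order, K has dimension 3 with simplices:

  0-simplices (9): [v_0], [v_1], [v_2], [v_3], [v_4], [v_5], [v_6], [v_7], [v_8]
  1-simplices (15): (15 of them)
  2-simplices (9): [v_0,v_1,v_2], [v_0,v_1,v_7], [v_0,v_2,v_7], [v_0,v_3,v_7], [v_1,v_2,v_6], [v_1,v_2,v_7], [v_1,v_2,v_8], [v_1,v_6,v_7], [v_2,v_6,v_7]
  3-simplices (2): [v_0,v_1,v_2,v_7], [v_1,v_2,v_6,v_7]

Hence C_0 ≅ Z^9, C_1 ≅ Z^15, C_2 ≅ Z^9, C_3 ≅ Z^2.

The boundary map ∂_1: C_1 → C_0 sends each edge [p,q] (with p < q) to q − p. For instance
  ∂[v_0,v_7] = [v_7] − [v_0].
The resulting 9×15 matrix has rank 7, and its Smith normal form has invariant factors (1,1,1,1,1,1,1).

Boundary ∂_2: C_2 → C_1 maps a triangle to the signed sum of its edges. For instance
  ∂[v_0,v_1,v_7] = [v_1,v_7] − [v_0,v_7] + [v_0,v_1],
  ∂[v_1,v_6,v_7] = [v_6,v_7] − [v_1,v_7] + [v_1,v_6].
The 15×9 boundary matrix has rank 7 and Smith normal form diag(1,1,1,1,1,1,1).

∂_3: C_3 → C_2 sends each 3-simplex σ to the alternating sum Σ_i (−1)^i (σ with its i-th vertex removed). For instance
  ∂[v_0,v_1,v_2,v_7] = [v_1,v_2,v_7] − [v_0,v_2,v_7] + [v_0,v_1,v_7] − [v_0,v_1,v_2],
  ∂[v_1,v_2,v_6,v_7] = [v_2,v_6,v_7] − [v_1,v_6,v_7] + [v_1,v_2,v_7] − [v_1,v_2,v_6].
The resulting 9×2 matrix has rank 2, and its Smith normal form has invariant factors (1,1).

From H_k ≅ ker(∂_k) / im(∂_{k+1}) we obtain:

  H_2: rank ker ∂_2 − rank ∂_3 = (9 − 7) − 2 = 0, and the invariant factors of ∂_3 are all 1, so H_2 ≅ 0.

H_2 ≅ 0.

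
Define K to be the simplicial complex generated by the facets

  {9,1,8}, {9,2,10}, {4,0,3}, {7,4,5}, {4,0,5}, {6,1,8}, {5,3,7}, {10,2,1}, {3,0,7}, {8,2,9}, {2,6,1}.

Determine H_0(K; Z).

Take the total order 0 < 1 < 2 < 3 < 4 < 5 < 6 < 7 < 8 < 9 < 10 on the vertex set. Then K (dimension 2) consists of the simplices:

  0-simplices (11): [0], [1], [2], [3], [4], [5], [6], [7], [8], [9], [10]
  1-simplices (22): [0,3], [0,4], [0,5], [0,7], [1,2], [1,6], [1,8], [1,9], [1,10], [2,6], [2,8], [2,9], [2,10], [3,4], [3,5], [3,7], [4,5], [4,7], [5,7], [6,8], [8,9], [9,10]
  2-simplices (11): [0,3,4], [0,3,7], [0,4,5], [1,2,6], [1,2,10], [1,6,8], [1,8,9], [2,8,9], [2,9,10], [3,5,7], [4,5,7]

giving chain groups C_0 ≅ Z^11, C_1 ≅ Z^22, C_2 ≅ Z^11.

Boundary ∂_1: C_1 → C_0 is given by ∂[p,q] = [q] − [p].
As a 11×22 matrix over Z this has rank 9, with invariant factors (1,1,1,1,1,1,1,1,1).

Boundary ∂_2: C_2 → C_1 maps a triangle to the signed sum of its edges. For instance
  ∂[3,5,7] = [5,7] − [3,7] + [3,5],
  ∂[0,3,7] = [3,7] − [0,7] + [0,3].
The 22×11 boundary matrix has rank 11 and Smith normal form diag(1,1,1,1,1,1,1,1,1,1,1).

Reading off H_k = ker ∂_k / im ∂_{k+1}:

  H_0: rank C_0 − rank ∂_1 = 11 − 9 = 2, and the invariant factors of ∂_1 are all 1, so H_0 = Z^2.

H_0 = Z^2.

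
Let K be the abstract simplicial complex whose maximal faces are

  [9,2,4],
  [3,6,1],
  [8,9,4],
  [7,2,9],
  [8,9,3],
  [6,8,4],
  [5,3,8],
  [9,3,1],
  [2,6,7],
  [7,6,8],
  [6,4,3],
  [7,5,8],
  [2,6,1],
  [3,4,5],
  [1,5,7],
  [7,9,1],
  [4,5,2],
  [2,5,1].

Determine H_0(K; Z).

H_0 ≅ Z.

Take the total order 1 < 2 < 3 < 4 < 5 < 6 < 7 < 8 < 9 on the vertex set. Then K (dimension 2) consists of the simplices:

  0-simplices (9): [1], [2], [3], [4], [5], [6], [7], [8], [9]
  1-simplices (27): (27 of them)
  2-simplices (18): [1,2,5], [1,2,6], [1,3,6], [1,3,9], [1,5,7], [1,7,9], [2,4,5], [2,4,9], [2,6,7], [2,7,9], [3,4,5], [3,4,6], [3,5,8], [3,8,9], [4,6,8], [4,8,9], [5,7,8], [6,7,8]

Hence C_0 ≅ Z^9, C_1 ≅ Z^27, C_2 ≅ Z^18.

∂_1: C_1 → C_0 sends each edge [p,q] (with p < q) to q − p. For instance
  ∂[4,5] = [5] − [4].
This gives a 9×27 integer matrix of rank 8; reducing to Smith normal form yields diagonal entries (1,1,1,1,1,1,1,1).

∂_2: C_2 → C_1 sends each 2-simplex [p,q,r] to [q,r] − [p,r] + [p,q]. For instance
  ∂[2,7,9] = [7,9] − [2,9] + [2,7],
  ∂[4,8,9] = [8,9] − [4,9] + [4,8].
The 27×18 boundary matrix has rank 18 and Smith normal form diag(1,1,1,1,1,1,1,1,1,1,1,1,1,1,1,1,1,2).

From H_k ≅ ker(∂_k) / im(∂_{k+1}) we obtain:

  H_0: rank C_0 − rank ∂_1 = 9 − 8 = 1, and the invariant factors of ∂_1 are all 1, so H_0 ≅ Z.

(K is a triangulation of the Klein bottle.)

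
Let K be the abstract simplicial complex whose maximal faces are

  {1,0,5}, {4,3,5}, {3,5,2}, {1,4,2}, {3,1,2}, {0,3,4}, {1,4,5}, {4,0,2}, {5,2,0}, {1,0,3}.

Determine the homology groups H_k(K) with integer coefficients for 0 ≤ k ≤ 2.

Take the total order 0 < 1 < 2 < 3 < 4 < 5 on the vertex set. Then K (dimension 2) consists of the simplices:

  0-simplices (6): [0], [1], [2], [3], [4], [5]
  1-simplices (15): [0,1], [0,2], [0,3], [0,4], [0,5], [1,2], [1,3], [1,4], [1,5], [2,3], [2,4], [2,5], [3,4], [3,5], [4,5]
  2-simplices (10): [0,1,3], [0,1,5], [0,2,4], [0,2,5], [0,3,4], [1,2,3], [1,2,4], [1,4,5], [2,3,5], [3,4,5]

giving chain groups C_0 ≅ Z^6, C_1 ≅ Z^15, C_2 ≅ Z^10.

Boundary ∂_1: C_1 → C_0 sends each edge [p,q] (with p < q) to q − p. For instance
  ∂[0,4] = [4] − [0].
The resulting 6×15 matrix has rank 5, and its Smith normal form has invariant factors (1,1,1,1,1).

The boundary map ∂_2: C_2 → C_1 sends each 2-simplex [p,q,r] to [q,r] − [p,r] + [p,q]. For instance
  ∂[1,2,4] = [2,4] − [1,4] + [1,2],
  ∂[2,3,5] = [3,5] − [2,5] + [2,3].
This gives a 15×10 integer matrix of rank 10; reducing to Smith normal form yields diagonal entries (1,1,1,1,1,1,1,1,1,2).

From H_k ≅ ker(∂_k) / im(∂_{k+1}) we obtain:

  H_0: rank C_0 − rank ∂_1 = 6 − 5 = 1, and the invariant factors of ∂_1 are all 1, so H_0 ≅ Z.
  H_1: rank ker ∂_1 − rank ∂_2 = (15 − 5) − 10 = 0, and ∂_2 has invariant factor 2 > 1, so H_1 ≅ Z/2Z.
  H_2: rank ker ∂_2 − rank ∂_3 = (10 − 10) − 0 = 0, and there is no ∂_3, so H_2 ≅ 0.

H_0 = Z,  H_1 = Z/2Z,  H_2 = 0.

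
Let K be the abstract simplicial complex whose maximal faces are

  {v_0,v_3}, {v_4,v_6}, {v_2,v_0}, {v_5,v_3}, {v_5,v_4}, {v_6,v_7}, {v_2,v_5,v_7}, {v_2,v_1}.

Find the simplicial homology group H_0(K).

H_0 = Z.

Fix the vertex order v_0 < v_1 < v_2 < v_3 < v_4 < v_5 < v_6 < v_7 and write every simplex with vertices in increasing order. Then dim K = 2 and the simplices of K are:

  0-simplices (8): [v_0], [v_1], [v_2], [v_3], [v_4], [v_5], [v_6], [v_7]
  1-simplices (10): [v_0,v_2], [v_0,v_3], [v_1,v_2], [v_2,v_5], [v_2,v_7], [v_3,v_5], [v_4,v_5], [v_4,v_6], [v_5,v_7], [v_6,v_7]
  2-simplices (1): [v_2,v_5,v_7]

so the chain groups are C_0 ≅ Z^8, C_1 ≅ Z^10, C_2 ≅ Z^1.

Boundary ∂_1: C_1 → C_0 is given by ∂[p,q] = [q] − [p]. For instance
  ∂[v_5,v_7] = [v_7] − [v_5].
The resulting 8×10 matrix has rank 7, and its Smith normal form has invariant factors (1,1,1,1,1,1,1).

∂_2: C_2 → C_1 sends each 2-simplex [p,q,r] to [q,r] − [p,r] + [p,q]. For instance
  ∂[v_2,v_5,v_7] = [v_5,v_7] − [v_2,v_7] + [v_2,v_5].
As a 10×1 matrix over Z this has rank 1, with invariant factors (1).

From H_k ≅ ker(∂_k) / im(∂_{k+1}) we obtain:

  H_0: rank C_0 − rank ∂_1 = 8 − 7 = 1, and the invariant factors of ∂_1 are all 1, so H_0 = Z.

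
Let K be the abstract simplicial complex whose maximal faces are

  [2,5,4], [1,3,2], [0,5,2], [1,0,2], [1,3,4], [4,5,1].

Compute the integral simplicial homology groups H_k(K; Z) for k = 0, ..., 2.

Fix the vertex order 0 < 1 < 2 < 3 < 4 < 5 and write every simplex with vertices in increasing order. Then dim K = 2 and the simplices of K are:

  0-simplices (6): [0], [1], [2], [3], [4], [5]
  1-simplices (12): [0,1], [0,2], [0,5], [1,2], [1,3], [1,4], [1,5], [2,3], [2,4], [2,5], [3,4], [4,5]
  2-simplices (6): [0,1,2], [0,2,5], [1,2,3], [1,3,4], [1,4,5], [2,4,5]

so the chain groups are C_0 ≅ Z^6, C_1 ≅ Z^12, C_2 ≅ Z^6.

∂_1: C_1 → C_0 maps an edge to its endpoints' difference, ∂[p,q] = q − p.
The resulting 6×12 matrix has rank 5, and its Smith normal form has invariant factors (1,1,1,1,1).

The boundary map ∂_2: C_2 → C_1 acts by ∂[p,q,r] = [q,r] − [p,r] + [p,q]. For instance
  ∂[1,3,4] = [3,4] − [1,4] + [1,3],
  ∂[0,2,5] = [2,5] − [0,5] + [0,2].
As a 12×6 matrix over Z this has rank 6, with invariant factors (1,1,1,1,1,1).

Computing H_k = (kernel of ∂_k) / (image of ∂_{k+1}):

  H_0: rank C_0 − rank ∂_1 = 6 − 5 = 1, and the invariant factors of ∂_1 are all 1, so H_0 ≅ Z.
  H_1: rank ker ∂_1 − rank ∂_2 = (12 − 5) − 6 = 1, and the invariant factors of ∂_2 are all 1, so H_1 ≅ Z.
  H_2: rank ker ∂_2 − rank ∂_3 = (6 − 6) − 0 = 0, and there is no ∂_3, so H_2 ≅ 0.

H_0 = Z,  H_1 = Z,  H_2 = 0.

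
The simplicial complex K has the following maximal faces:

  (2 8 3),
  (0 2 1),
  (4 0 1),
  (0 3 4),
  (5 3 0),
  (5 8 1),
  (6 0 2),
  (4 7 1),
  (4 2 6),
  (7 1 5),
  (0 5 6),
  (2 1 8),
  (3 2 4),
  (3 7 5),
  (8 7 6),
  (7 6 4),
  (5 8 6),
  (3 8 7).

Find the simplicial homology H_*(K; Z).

H_0 = Z,  H_1 = Z ⊕ Z/2Z,  H_2 = 0.

K has 9 vertices, 27 edges, 18 triangles.
rank ∂_0 = 0, rank ∂_1 = 8 ⇒ b_0 = 9 − 0 − 8 = 1; all invariant factors of ∂_1 are 1 so no torsion. So H_0 = Z.
rank ∂_1 = 8, rank ∂_2 = 18 ⇒ b_1 = 27 − 8 − 18 = 1; ∂_2 has invariant factor(s) [2] giving torsion. So H_1 = Z ⊕ Z/2Z.
rank ∂_2 = 18, rank ∂_3 = 0 ⇒ b_2 = 18 − 18 − 0 = 0. So H_2 = 0.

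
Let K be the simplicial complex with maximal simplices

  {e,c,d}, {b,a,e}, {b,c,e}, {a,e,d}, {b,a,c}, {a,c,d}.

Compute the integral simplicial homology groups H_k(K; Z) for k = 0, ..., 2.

H_0 ≅ Z,  H_1 = 0,  H_2 ≅ Z.

Fix the vertex order a < b < c < d < e and write every simplex with vertices in increasing order. Then dim K = 2 and the simplices of K are:

  0-simplices (5): a, b, c, d, e
  1-simplices (9): ab, ac, ad, ae, bc, be, cd, ce, de
  2-simplices (6): abc, abe, acd, ade, bce, cde

giving chain groups C_0 ≅ Z^5, C_1 ≅ Z^9, C_2 ≅ Z^6.

The boundary map ∂_1: C_1 → C_0 sends each edge [p,q] (with p < q) to q − p.
The resulting 5×9 matrix has rank 4, and its Smith normal form has invariant factors (1,1,1,1).

The boundary map ∂_2: C_2 → C_1 maps a triangle to the signed sum of its edges. For instance
  ∂ade = de − ae + ad,
  ∂bce = ce − be + bc.
The 9×6 boundary matrix has rank 5 and Smith normal form diag(1,1,1,1,1).

Now H_k = ker ∂_k / im ∂_{k+1}, so:

  H_0: rank C_0 − rank ∂_1 = 5 − 4 = 1, and the invariant factors of ∂_1 are all 1, so H_0 = Z.
  H_1: rank ker ∂_1 − rank ∂_2 = (9 − 4) − 5 = 0, and the invariant factors of ∂_2 are all 1, so H_1 = 0.
  H_2: rank ker ∂_2 − rank ∂_3 = (6 − 5) − 0 = 1, and there is no ∂_3, so H_2 = Z.

(K is a triangulation of the 2-sphere S^2.)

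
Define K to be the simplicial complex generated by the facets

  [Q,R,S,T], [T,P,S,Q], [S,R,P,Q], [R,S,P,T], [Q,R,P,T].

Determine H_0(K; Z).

We work with the vertex ordering P < Q < R < S < T. The simplices of K, each written with vertices in increasing order, are:

  0-simplices (5): P, Q, R, S, T
  1-simplices (10): PQ, PR, PS, PT, QR, QS, QT, RS, RT, ST
  2-simplices (10): PQR, PQS, PQT, PRS, PRT, PST, QRS, QRT, QST, RST
  3-simplices (5): PQRS, PQRT, PQST, PRST, QRST

giving chain groups C_0 ≅ Z^5, C_1 ≅ Z^10, C_2 ≅ Z^10, C_3 ≅ Z^5.

∂_1: C_1 → C_0 maps an edge to its endpoints' difference, ∂[p,q] = q − p.
This gives a 5×10 integer matrix of rank 4; reducing to Smith normal form yields diagonal entries (1,1,1,1).

Boundary ∂_2: C_2 → C_1 maps a triangle to the signed sum of its edges. For instance
  ∂PQS = QS − PS + PQ,
  ∂QST = ST − QT + QS.
As a 10×10 matrix over Z this has rank 6, with invariant factors (1,1,1,1,1,1).

Boundary ∂_3: C_3 → C_2 sends each 3-simplex σ to the alternating sum Σ_i (−1)^i (σ with its i-th vertex removed). For instance
  ∂PRST = RST − PST + PRT − PRS,
  ∂PQRT = QRT − PRT + PQT − PQR.
The resulting 10×5 matrix has rank 4, and its Smith normal form has invariant factors (1,1,1,1).

From H_k ≅ ker(∂_k) / im(∂_{k+1}) we obtain:

  H_0: rank C_0 − rank ∂_1 = 5 − 4 = 1, and the invariant factors of ∂_1 are all 1, so H_0 = Z.

H_0 ≅ Z.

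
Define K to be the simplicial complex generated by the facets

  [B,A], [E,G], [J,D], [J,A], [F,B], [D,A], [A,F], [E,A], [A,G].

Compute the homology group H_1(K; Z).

Fix the vertex order A < B < D < E < F < G < J and write every simplex with vertices in increasing order. Then dim K = 1 and the simplices of K are:

  0-simplices (7): A, B, D, E, F, G, J
  1-simplices (9): AB, AD, AE, AF, AG, AJ, BF, DJ, EG

giving chain groups C_0 ≅ Z^7, C_1 ≅ Z^9.

Boundary ∂_1: C_1 → C_0 maps an edge to its endpoints' difference, ∂[p,q] = q − p. For instance
  ∂AB = B − A.
This gives a 7×9 integer matrix of rank 6; reducing to Smith normal form yields diagonal entries (1,1,1,1,1,1).

Computing H_k = (kernel of ∂_k) / (image of ∂_{k+1}):

  H_1: rank ker ∂_1 − rank ∂_2 = (9 − 6) − 0 = 3, and there is no ∂_2, so H_1 ≅ Z^3.

H_1 = Z^3.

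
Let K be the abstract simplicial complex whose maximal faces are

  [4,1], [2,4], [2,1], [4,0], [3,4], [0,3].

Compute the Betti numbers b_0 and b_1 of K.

b_0 = 1, b_1 = 2.

We work with the vertex ordering 0 < 1 < 2 < 3 < 4. The simplices of K, each written with vertices in increasing order, are:

  0-simplices (5): [0], [1], [2], [3], [4]
  1-simplices (6): [0,3], [0,4], [1,2], [1,4], [2,4], [3,4]

so the chain groups are C_0 ≅ Z^5, C_1 ≅ Z^6.

∂_1: C_1 → C_0 maps an edge to its endpoints' difference, ∂[p,q] = q − p.
As a 5×6 matrix over Z this has rank 4, with invariant factors (1,1,1,1).

Reading off H_k = ker ∂_k / im ∂_{k+1}:

  H_0: rank C_0 − rank ∂_1 = 5 − 4 = 1, and the invariant factors of ∂_1 are all 1, so H_0 = Z.
  H_1: rank ker ∂_1 − rank ∂_2 = (6 − 4) − 0 = 2, and there is no ∂_2, so H_1 = Z^2.

Hence the Betti numbers are b_0 = 1, b_1 = 2.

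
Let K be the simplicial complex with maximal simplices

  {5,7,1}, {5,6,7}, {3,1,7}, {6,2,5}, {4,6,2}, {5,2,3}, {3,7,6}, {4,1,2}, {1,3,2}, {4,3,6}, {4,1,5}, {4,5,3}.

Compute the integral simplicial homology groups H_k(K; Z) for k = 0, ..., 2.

Order the vertices as 1 < 2 < 3 < 4 < 5 < 6 < 7. Listing each simplex with vertices in this order, K has dimension 2 with simplices:

  0-simplices (7): [1], [2], [3], [4], [5], [6], [7]
  1-simplices (18): [1,2], [1,3], [1,4], [1,5], [1,7], [2,3], [2,4], [2,5], [2,6], [3,4], [3,5], [3,6], [3,7], [4,5], [4,6], [5,6], [5,7], [6,7]
  2-simplices (12): [1,2,3], [1,2,4], [1,3,7], [1,4,5], [1,5,7], [2,3,5], [2,4,6], [2,5,6], [3,4,5], [3,4,6], [3,6,7], [5,6,7]

Hence C_0 ≅ Z^7, C_1 ≅ Z^18, C_2 ≅ Z^12.

The boundary map ∂_1: C_1 → C_0 is given by ∂[p,q] = [q] − [p].
As a 7×18 matrix over Z this has rank 6, with invariant factors (1,1,1,1,1,1).

∂_2: C_2 → C_1 acts by ∂[p,q,r] = [q,r] − [p,r] + [p,q]. For instance
  ∂[5,6,7] = [6,7] − [5,7] + [5,6],
  ∂[1,2,3] = [2,3] − [1,3] + [1,2].
The 18×12 boundary matrix has rank 12 and Smith normal form diag(1,1,1,1,1,1,1,1,1,1,1,2).

From H_k ≅ ker(∂_k) / im(∂_{k+1}) we obtain:

  H_0: rank C_0 − rank ∂_1 = 7 − 6 = 1, and the invariant factors of ∂_1 are all 1, so H_0 = Z.
  H_1: rank ker ∂_1 − rank ∂_2 = (18 − 6) − 12 = 0, and ∂_2 has invariant factor 2 > 1, so H_1 = Z/2.
  H_2: rank ker ∂_2 − rank ∂_3 = (12 − 12) − 0 = 0, and there is no ∂_3, so H_2 = 0.

H_0 = Z,  H_1 = Z/2,  H_2 = 0.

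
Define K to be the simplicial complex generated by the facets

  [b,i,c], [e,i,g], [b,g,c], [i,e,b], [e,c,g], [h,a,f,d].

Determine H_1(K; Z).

H_1 ≅ Z.

We work with the vertex ordering a < b < c < d < e < f < g < h < i. The simplices of K, each written with vertices in increasing order, are:

  0-simplices (9): a, b, c, d, e, f, g, h, i
  1-simplices (16): ad, af, ah, bc, be, bg, bi, ce, cg, ci, df, dh, eg, ei, fh, gi
  2-simplices (9): adf, adh, afh, bcg, bci, bei, ceg, dfh, egi
  3-simplices (1): adfh

so the chain groups are C_0 ≅ Z^9, C_1 ≅ Z^16, C_2 ≅ Z^9, C_3 ≅ Z^1.

∂_1: C_1 → C_0 sends each edge [p,q] (with p < q) to q − p.
This gives a 9×16 integer matrix of rank 7; reducing to Smith normal form yields diagonal entries (1,1,1,1,1,1,1).

∂_2: C_2 → C_1 acts by ∂[p,q,r] = [q,r] − [p,r] + [p,q]. For instance
  ∂bci = ci − bi + bc,
  ∂bcg = cg − bg + bc.
As a 16×9 matrix over Z this has rank 8, with invariant factors (1,1,1,1,1,1,1,1).

The boundary map ∂_3: C_3 → C_2 sends each 3-simplex σ to the alternating sum Σ_i (−1)^i (σ with its i-th vertex removed). For instance
  ∂adfh = dfh − afh + adh − adf.
The resulting 9×1 matrix has rank 1, and its Smith normal form has invariant factors (1).

Reading off H_k = ker ∂_k / im ∂_{k+1}:

  H_1: rank ker ∂_1 − rank ∂_2 = (16 − 7) − 8 = 1, and the invariant factors of ∂_2 are all 1, so H_1 = Z.

(K is a triangulation of the disjoint union of the Möbius band and the 3-simplex.)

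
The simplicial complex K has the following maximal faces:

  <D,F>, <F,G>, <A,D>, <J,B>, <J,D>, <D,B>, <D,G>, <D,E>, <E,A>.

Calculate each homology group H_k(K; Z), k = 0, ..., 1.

We work with the vertex ordering A < B < D < E < F < G < J. The simplices of K, each written with vertices in increasing order, are:

  0-simplices (7): A, B, D, E, F, G, J
  1-simplices (9): AD, AE, BD, BJ, DE, DF, DG, DJ, FG

Hence C_0 ≅ Z^7, C_1 ≅ Z^9.

Boundary ∂_1: C_1 → C_0 sends each edge [p,q] (with p < q) to q − p. For instance
  ∂BJ = J − B.
As a 7×9 matrix over Z this has rank 6, with invariant factors (1,1,1,1,1,1).

From H_k ≅ ker(∂_k) / im(∂_{k+1}) we obtain:

  H_0: rank C_0 − rank ∂_1 = 7 − 6 = 1, and the invariant factors of ∂_1 are all 1, so H_0 = Z.
  H_1: rank ker ∂_1 − rank ∂_2 = (9 − 6) − 0 = 3, and there is no ∂_2, so H_1 = Z^3.

(K is a triangulation of a wedge of 3 circles.)

H_0 = Z,  H_1 = Z^3.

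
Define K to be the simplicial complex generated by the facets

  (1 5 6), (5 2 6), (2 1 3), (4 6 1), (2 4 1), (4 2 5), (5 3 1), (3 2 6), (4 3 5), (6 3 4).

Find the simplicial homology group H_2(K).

H_2 ≅ 0.

Fix the vertex order 1 < 2 < 3 < 4 < 5 < 6 and write every simplex with vertices in increasing order. Then dim K = 2 and the simplices of K are:

  0-simplices (6): [1], [2], [3], [4], [5], [6]
  1-simplices (15): [1,2], [1,3], [1,4], [1,5], [1,6], [2,3], [2,4], [2,5], [2,6], [3,4], [3,5], [3,6], [4,5], [4,6], [5,6]
  2-simplices (10): [1,2,3], [1,2,4], [1,3,5], [1,4,6], [1,5,6], [2,3,6], [2,4,5], [2,5,6], [3,4,5], [3,4,6]

giving chain groups C_0 ≅ Z^6, C_1 ≅ Z^15, C_2 ≅ Z^10.

Boundary ∂_1: C_1 → C_0 sends each edge [p,q] (with p < q) to q − p. For instance
  ∂[3,5] = [5] − [3].
The resulting 6×15 matrix has rank 5, and its Smith normal form has invariant factors (1,1,1,1,1).

Boundary ∂_2: C_2 → C_1 maps a triangle to the signed sum of its edges. For instance
  ∂[2,3,6] = [3,6] − [2,6] + [2,3],
  ∂[1,3,5] = [3,5] − [1,5] + [1,3].
The 15×10 boundary matrix has rank 10 and Smith normal form diag(1,1,1,1,1,1,1,1,1,2).

Now H_k = ker ∂_k / im ∂_{k+1}, so:

  H_2: rank ker ∂_2 − rank ∂_3 = (10 − 10) − 0 = 0, and there is no ∂_3, so H_2 ≅ 0.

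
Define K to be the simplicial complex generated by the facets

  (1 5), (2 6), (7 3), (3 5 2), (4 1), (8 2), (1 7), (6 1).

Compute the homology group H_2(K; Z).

We work with the vertex ordering 1 < 2 < 3 < 4 < 5 < 6 < 7 < 8. The simplices of K, each written with vertices in increasing order, are:

  0-simplices (8): [1], [2], [3], [4], [5], [6], [7], [8]
  1-simplices (10): [1,4], [1,5], [1,6], [1,7], [2,3], [2,5], [2,6], [2,8], [3,5], [3,7]
  2-simplices (1): [2,3,5]

so the chain groups are C_0 ≅ Z^8, C_1 ≅ Z^10, C_2 ≅ Z^1.

∂_1: C_1 → C_0 maps an edge to its endpoints' difference, ∂[p,q] = q − p. For instance
  ∂[3,5] = [5] − [3].
This gives a 8×10 integer matrix of rank 7; reducing to Smith normal form yields diagonal entries (1,1,1,1,1,1,1).

Boundary ∂_2: C_2 → C_1 sends each 2-simplex [p,q,r] to [q,r] − [p,r] + [p,q]. For instance
  ∂[2,3,5] = [3,5] − [2,5] + [2,3].
The 10×1 boundary matrix has rank 1 and Smith normal form diag(1).

Reading off H_k = ker ∂_k / im ∂_{k+1}:

  H_2: rank ker ∂_2 − rank ∂_3 = (1 − 1) − 0 = 0, and there is no ∂_3, so H_2 ≅ 0.

H_2 ≅ 0.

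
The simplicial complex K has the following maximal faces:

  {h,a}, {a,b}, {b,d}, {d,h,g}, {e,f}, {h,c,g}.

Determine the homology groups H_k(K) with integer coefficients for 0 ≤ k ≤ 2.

H_0 = Z^2,  H_1 = Z,  H_2 = 0.

Order the vertices as a < b < c < d < e < f < g < h. Listing each simplex with vertices in this order, K has dimension 2 with simplices:

  0-simplices (8): a, b, c, d, e, f, g, h
  1-simplices (9): ab, ah, bd, cg, ch, dg, dh, ef, gh
  2-simplices (2): cgh, dgh

giving chain groups C_0 ≅ Z^8, C_1 ≅ Z^9, C_2 ≅ Z^2.

Boundary ∂_1: C_1 → C_0 maps an edge to its endpoints' difference, ∂[p,q] = q − p. For instance
  ∂ef = f − e.
This gives a 8×9 integer matrix of rank 6; reducing to Smith normal form yields diagonal entries (1,1,1,1,1,1).

∂_2: C_2 → C_1 maps a triangle to the signed sum of its edges. For instance
  ∂cgh = gh − ch + cg,
  ∂dgh = gh − dh + dg.
As a 9×2 matrix over Z this has rank 2, with invariant factors (1,1).

Now H_k = ker ∂_k / im ∂_{k+1}, so:

  H_0: rank C_0 − rank ∂_1 = 8 − 6 = 2, and the invariant factors of ∂_1 are all 1, so H_0 = Z^2.
  H_1: rank ker ∂_1 − rank ∂_2 = (9 − 6) − 2 = 1, and the invariant factors of ∂_2 are all 1, so H_1 = Z.
  H_2: rank ker ∂_2 − rank ∂_3 = (2 − 2) − 0 = 0, and there is no ∂_3, so H_2 = 0.

As a check, the Euler characteristic is 8 − 9 + 2 = 1, which agrees with 2 − 1 + 0 = 1.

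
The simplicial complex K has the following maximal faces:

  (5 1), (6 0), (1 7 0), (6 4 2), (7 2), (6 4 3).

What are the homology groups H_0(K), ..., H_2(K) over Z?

Fix the vertex order 0 < 1 < 2 < 3 < 4 < 5 < 6 < 7 and write every simplex with vertices in increasing order. Then dim K = 2 and the simplices of K are:

  0-simplices (8): [0], [1], [2], [3], [4], [5], [6], [7]
  1-simplices (11): [0,1], [0,6], [0,7], [1,5], [1,7], [2,4], [2,6], [2,7], [3,4], [3,6], [4,6]
  2-simplices (3): [0,1,7], [2,4,6], [3,4,6]

giving chain groups C_0 ≅ Z^8, C_1 ≅ Z^11, C_2 ≅ Z^3.

Boundary ∂_1: C_1 → C_0 is given by ∂[p,q] = [q] − [p].
The resulting 8×11 matrix has rank 7, and its Smith normal form has invariant factors (1,1,1,1,1,1,1).

The boundary map ∂_2: C_2 → C_1 maps a triangle to the signed sum of its edges. For instance
  ∂[0,1,7] = [1,7] − [0,7] + [0,1],
  ∂[3,4,6] = [4,6] − [3,6] + [3,4].
The resulting 11×3 matrix has rank 3, and its Smith normal form has invariant factors (1,1,1).

Now H_k = ker ∂_k / im ∂_{k+1}, so:

  H_0: rank C_0 − rank ∂_1 = 8 − 7 = 1, and the invariant factors of ∂_1 are all 1, so H_0 = Z.
  H_1: rank ker ∂_1 − rank ∂_2 = (11 − 7) − 3 = 1, and the invariant factors of ∂_2 are all 1, so H_1 = Z.
  H_2: rank ker ∂_2 − rank ∂_3 = (3 − 3) − 0 = 0, and there is no ∂_3, so H_2 = 0.

H_0 = Z,  H_1 = Z,  H_2 = 0.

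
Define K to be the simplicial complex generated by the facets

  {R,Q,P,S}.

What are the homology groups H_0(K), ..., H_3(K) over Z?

H_0 = Z,  H_1 = 0,  H_2 = 0,  H_3 = 0.

Order the vertices as P < Q < R < S. Listing each simplex with vertices in this order, K has dimension 3 with simplices:

  0-simplices (4): P, Q, R, S
  1-simplices (6): PQ, PR, PS, QR, QS, RS
  2-simplices (4): PQR, PQS, PRS, QRS
  3-simplices (1): PQRS

so the chain groups are C_0 ≅ Z^4, C_1 ≅ Z^6, C_2 ≅ Z^4, C_3 ≅ Z^1.

∂_1: C_1 → C_0 maps an edge to its endpoints' difference, ∂[p,q] = q − p.
The 4×6 boundary matrix has rank 3 and Smith normal form diag(1,1,1).

Boundary ∂_2: C_2 → C_1 acts by ∂[p,q,r] = [q,r] − [p,r] + [p,q]. For instance
  ∂PQR = QR − PR + PQ,
  ∂PQS = QS − PS + PQ.
As a 6×4 matrix over Z this has rank 3, with invariant factors (1,1,1).

∂_3: C_3 → C_2 sends each 3-simplex σ to the alternating sum Σ_i (−1)^i (σ with its i-th vertex removed). For instance
  ∂PQRS = QRS − PRS + PQS − PQR.
The resulting 4×1 matrix has rank 1, and its Smith normal form has invariant factors (1).

From H_k ≅ ker(∂_k) / im(∂_{k+1}) we obtain:

  H_0: rank C_0 − rank ∂_1 = 4 − 3 = 1, and the invariant factors of ∂_1 are all 1, so H_0 ≅ Z.
  H_1: rank ker ∂_1 − rank ∂_2 = (6 − 3) − 3 = 0, and the invariant factors of ∂_2 are all 1, so H_1 ≅ 0.
  H_2: rank ker ∂_2 − rank ∂_3 = (4 − 3) − 1 = 0, and the invariant factors of ∂_3 are all 1, so H_2 ≅ 0.
  H_3: rank ker ∂_3 − rank ∂_4 = (1 − 1) − 0 = 0, and there is no ∂_4, so H_3 ≅ 0.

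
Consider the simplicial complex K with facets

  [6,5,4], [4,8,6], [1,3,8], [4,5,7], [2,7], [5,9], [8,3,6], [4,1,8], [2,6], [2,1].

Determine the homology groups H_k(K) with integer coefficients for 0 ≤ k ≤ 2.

We work with the vertex ordering 1 < 2 < 3 < 4 < 5 < 6 < 7 < 8 < 9. The simplices of K, each written with vertices in increasing order, are:

  0-simplices (9): [1], [2], [3], [4], [5], [6], [7], [8], [9]
  1-simplices (16): [1,2], [1,3], [1,4], [1,8], [2,6], [2,7], [3,6], [3,8], [4,5], [4,6], [4,7], [4,8], [5,6], [5,7], [5,9], [6,8]
  2-simplices (6): [1,3,8], [1,4,8], [3,6,8], [4,5,6], [4,5,7], [4,6,8]

giving chain groups C_0 ≅ Z^9, C_1 ≅ Z^16, C_2 ≅ Z^6.

∂_1: C_1 → C_0 is given by ∂[p,q] = [q] − [p].
As a 9×16 matrix over Z this has rank 8, with invariant factors (1,1,1,1,1,1,1,1).

The boundary map ∂_2: C_2 → C_1 maps a triangle to the signed sum of its edges. For instance
  ∂[1,3,8] = [3,8] − [1,8] + [1,3],
  ∂[4,5,6] = [5,6] − [4,6] + [4,5].
The 16×6 boundary matrix has rank 6 and Smith normal form diag(1,1,1,1,1,1).

Computing H_k = (kernel of ∂_k) / (image of ∂_{k+1}):

  H_0: rank C_0 − rank ∂_1 = 9 − 8 = 1, and the invariant factors of ∂_1 are all 1, so H_0 = Z.
  H_1: rank ker ∂_1 − rank ∂_2 = (16 − 8) − 6 = 2, and the invariant factors of ∂_2 are all 1, so H_1 = Z^2.
  H_2: rank ker ∂_2 − rank ∂_3 = (6 − 6) − 0 = 0, and there is no ∂_3, so H_2 = 0.

H_0 = Z,  H_1 = Z^2,  H_2 = 0.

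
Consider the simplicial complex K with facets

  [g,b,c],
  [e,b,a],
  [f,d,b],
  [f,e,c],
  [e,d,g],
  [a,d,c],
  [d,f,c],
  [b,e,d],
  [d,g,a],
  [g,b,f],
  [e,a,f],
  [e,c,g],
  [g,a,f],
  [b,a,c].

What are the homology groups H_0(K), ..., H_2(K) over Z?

Order the vertices as a < b < c < d < e < f < g. Listing each simplex with vertices in this order, K has dimension 2 with simplices:

  0-simplices (7): a, b, c, d, e, f, g
  1-simplices (21): ab, ac, ad, ae, af, ag, bc, bd, be, bf, bg, cd, ce, cf, cg, de, df, dg, ef, eg, fg
  2-simplices (14): abc, abe, acd, adg, aef, afg, bcg, bde, bdf, bfg, cdf, cef, ceg, deg

so the chain groups are C_0 ≅ Z^7, C_1 ≅ Z^21, C_2 ≅ Z^14.

The boundary map ∂_1: C_1 → C_0 is given by ∂[p,q] = [q] − [p]. For instance
  ∂bf = f − b.
The 7×21 boundary matrix has rank 6 and Smith normal form diag(1,1,1,1,1,1).

∂_2: C_2 → C_1 maps a triangle to the signed sum of its edges. For instance
  ∂bcg = cg − bg + bc,
  ∂cef = ef − cf + ce.
The 21×14 boundary matrix has rank 13 and Smith normal form diag(1,1,1,1,1,1,1,1,1,1,1,1,1).

Computing H_k = (kernel of ∂_k) / (image of ∂_{k+1}):

  H_0: rank C_0 − rank ∂_1 = 7 − 6 = 1, and the invariant factors of ∂_1 are all 1, so H_0 = Z.
  H_1: rank ker ∂_1 − rank ∂_2 = (21 − 6) − 13 = 2, and the invariant factors of ∂_2 are all 1, so H_1 = Z^2.
  H_2: rank ker ∂_2 − rank ∂_3 = (14 − 13) − 0 = 1, and there is no ∂_3, so H_2 = Z.

As a check, the Euler characteristic is 7 − 21 + 14 = 0, which agrees with 1 − 2 + 1 = 0.
(K is a triangulation of the torus T^2.)

H_0 = Z,  H_1 = Z^2,  H_2 = Z.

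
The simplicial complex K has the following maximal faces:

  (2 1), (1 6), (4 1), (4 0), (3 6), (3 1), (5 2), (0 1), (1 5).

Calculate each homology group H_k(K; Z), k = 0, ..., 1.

H_0 = Z,  H_1 = Z^3.

K has 7 vertices, 9 edges.
rank ∂_0 = 0, rank ∂_1 = 6 ⇒ b_0 = 7 − 0 − 6 = 1; all invariant factors of ∂_1 are 1 so no torsion. So H_0 ≅ Z.
rank ∂_1 = 6, rank ∂_2 = 0 ⇒ b_1 = 9 − 6 − 0 = 3. So H_1 ≅ Z^3.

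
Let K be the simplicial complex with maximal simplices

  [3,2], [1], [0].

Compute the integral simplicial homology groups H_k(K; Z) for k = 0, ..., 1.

H_0 ≅ Z^3,  H_1 = 0.

Take the total order 0 < 1 < 2 < 3 on the vertex set. Then K (dimension 1) consists of the simplices:

  0-simplices (4): [0], [1], [2], [3]
  1-simplices (1): [2,3]

Hence C_0 ≅ Z^4, C_1 ≅ Z^1.

The boundary map ∂_1: C_1 → C_0 maps an edge to its endpoints' difference, ∂[p,q] = q − p. For instance
  ∂[2,3] = [3] − [2].
This gives a 4×1 integer matrix of rank 1; reducing to Smith normal form yields diagonal entries (1).

Now H_k = ker ∂_k / im ∂_{k+1}, so:

  H_0: rank C_0 − rank ∂_1 = 4 − 1 = 3, and the invariant factors of ∂_1 are all 1, so H_0 = Z^3.
  H_1: rank ker ∂_1 − rank ∂_2 = (1 − 1) − 0 = 0, and there is no ∂_2, so H_1 = 0.

As a check, the Euler characteristic is 4 − 1 = 3, which agrees with 3 − 0 = 3.
(K is a triangulation of the disjoint union of a set of 2 points and the 1-simplex.)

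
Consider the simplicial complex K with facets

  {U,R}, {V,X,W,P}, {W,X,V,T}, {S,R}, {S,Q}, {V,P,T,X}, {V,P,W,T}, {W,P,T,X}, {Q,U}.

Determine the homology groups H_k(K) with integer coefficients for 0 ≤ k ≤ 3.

H_0 ≅ Z^2,  H_1 ≅ Z,  H_2 = 0,  H_3 ≅ Z.

Take the total order P < Q < R < S < T < U < V < W < X on the vertex set. Then K (dimension 3) consists of the simplices:

  0-simplices (9): P, Q, R, S, T, U, V, W, X
  1-simplices (14): PT, PV, PW, PX, QS, QU, RS, RU, TV, TW, TX, VW, VX, WX
  2-simplices (10): PTV, PTW, PTX, PVW, PVX, PWX, TVW, TVX, TWX, VWX
  3-simplices (5): PTVW, PTVX, PTWX, PVWX, TVWX

giving chain groups C_0 ≅ Z^9, C_1 ≅ Z^14, C_2 ≅ Z^10, C_3 ≅ Z^5.

Boundary ∂_1: C_1 → C_0 is given by ∂[p,q] = [q] − [p]. For instance
  ∂PT = T − P.
This gives a 9×14 integer matrix of rank 7; reducing to Smith normal form yields diagonal entries (1,1,1,1,1,1,1).

∂_2: C_2 → C_1 sends each 2-simplex [p,q,r] to [q,r] − [p,r] + [p,q]. For instance
  ∂TVW = VW − TW + TV,
  ∂PTV = TV − PV + PT.
This gives a 14×10 integer matrix of rank 6; reducing to Smith normal form yields diagonal entries (1,1,1,1,1,1).

∂_3: C_3 → C_2 sends each 3-simplex σ to the alternating sum Σ_i (−1)^i (σ with its i-th vertex removed). For instance
  ∂PVWX = VWX − PWX + PVX − PVW,
  ∂PTVW = TVW − PVW + PTW − PTV.
This gives a 10×5 integer matrix of rank 4; reducing to Smith normal form yields diagonal entries (1,1,1,1).

Computing H_k = (kernel of ∂_k) / (image of ∂_{k+1}):

  H_0: rank C_0 − rank ∂_1 = 9 − 7 = 2, and the invariant factors of ∂_1 are all 1, so H_0 ≅ Z^2.
  H_1: rank ker ∂_1 − rank ∂_2 = (14 − 7) − 6 = 1, and the invariant factors of ∂_2 are all 1, so H_1 ≅ Z.
  H_2: rank ker ∂_2 − rank ∂_3 = (10 − 6) − 4 = 0, and the invariant factors of ∂_3 are all 1, so H_2 ≅ 0.
  H_3: rank ker ∂_3 − rank ∂_4 = (5 − 4) − 0 = 1, and there is no ∂_4, so H_3 ≅ Z.

As a check, the Euler characteristic is 9 − 14 + 10 − 5 = 0, which agrees with 2 − 1 + 0 − 1 = 0.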